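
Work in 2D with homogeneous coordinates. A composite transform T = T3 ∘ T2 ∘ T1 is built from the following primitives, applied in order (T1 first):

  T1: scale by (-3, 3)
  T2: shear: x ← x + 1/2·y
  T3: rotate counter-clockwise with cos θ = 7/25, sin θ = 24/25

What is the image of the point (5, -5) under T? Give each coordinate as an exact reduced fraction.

T1 scale by (-3, 3): (5, -5) → (-15, -15)
T2 shear: x ← x + 1/2·y: (-15, -15) → (-45/2, -15)
T3 rotate counter-clockwise with cos θ = 7/25, sin θ = 24/25: (-45/2, -15) → (81/10, -129/5)

T(p) = (81/10, -129/5)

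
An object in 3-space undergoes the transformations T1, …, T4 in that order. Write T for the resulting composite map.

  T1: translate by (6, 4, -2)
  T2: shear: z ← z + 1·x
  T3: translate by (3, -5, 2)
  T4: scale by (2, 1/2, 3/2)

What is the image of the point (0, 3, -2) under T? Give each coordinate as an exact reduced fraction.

T(p) = (18, 1, 6)

T1 translate by (6, 4, -2): (0, 3, -2) → (6, 7, -4)
T2 shear: z ← z + 1·x: (6, 7, -4) → (6, 7, 2)
T3 translate by (3, -5, 2): (6, 7, 2) → (9, 2, 4)
T4 scale by (2, 1/2, 3/2): (9, 2, 4) → (18, 1, 6)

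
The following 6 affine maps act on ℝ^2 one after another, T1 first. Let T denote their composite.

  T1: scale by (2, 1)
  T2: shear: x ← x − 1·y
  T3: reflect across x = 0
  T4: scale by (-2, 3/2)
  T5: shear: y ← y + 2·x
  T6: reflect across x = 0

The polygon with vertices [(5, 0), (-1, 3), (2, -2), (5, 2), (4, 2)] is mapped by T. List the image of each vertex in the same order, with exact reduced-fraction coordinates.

T1 scale by (2, 1): (5, 0) → (10, 0); (-1, 3) → (-2, 3); (2, -2) → (4, -2); (5, 2) → (10, 2); (4, 2) → (8, 2)
T2 shear: x ← x − 1·y: (10, 0) → (10, 0); (-2, 3) → (-5, 3); (4, -2) → (6, -2); (10, 2) → (8, 2); (8, 2) → (6, 2)
T3 reflect across x = 0: (10, 0) → (-10, 0); (-5, 3) → (5, 3); (6, -2) → (-6, -2); (8, 2) → (-8, 2); (6, 2) → (-6, 2)
T4 scale by (-2, 3/2): (-10, 0) → (20, 0); (5, 3) → (-10, 9/2); (-6, -2) → (12, -3); (-8, 2) → (16, 3); (-6, 2) → (12, 3)
T5 shear: y ← y + 2·x: (20, 0) → (20, 40); (-10, 9/2) → (-10, -31/2); (12, -3) → (12, 21); (16, 3) → (16, 35); (12, 3) → (12, 27)
T6 reflect across x = 0: (20, 40) → (-20, 40); (-10, -31/2) → (10, -31/2); (12, 21) → (-12, 21); (16, 35) → (-16, 35); (12, 27) → (-12, 27)

image vertices: (-20, 40), (10, -31/2), (-12, 21), (-16, 35), (-12, 27)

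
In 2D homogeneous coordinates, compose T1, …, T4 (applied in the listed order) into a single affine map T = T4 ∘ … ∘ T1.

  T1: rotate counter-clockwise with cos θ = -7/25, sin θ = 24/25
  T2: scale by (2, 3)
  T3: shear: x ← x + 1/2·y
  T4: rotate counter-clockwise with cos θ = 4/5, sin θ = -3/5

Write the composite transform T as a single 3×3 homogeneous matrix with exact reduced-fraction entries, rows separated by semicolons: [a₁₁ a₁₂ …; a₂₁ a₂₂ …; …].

T = [304/125 -297/125 0; 222/125 183/250 0; 0 0 1]

T1 = [-7/25 -24/25 0; 24/25 -7/25 0; 0 0 1]
T2·T1 = [-14/25 -48/25 0; 72/25 -21/25 0; 0 0 1]
T3·…·T1 = [22/25 -117/50 0; 72/25 -21/25 0; 0 0 1]
T4·…·T1 = [304/125 -297/125 0; 222/125 183/250 0; 0 0 1]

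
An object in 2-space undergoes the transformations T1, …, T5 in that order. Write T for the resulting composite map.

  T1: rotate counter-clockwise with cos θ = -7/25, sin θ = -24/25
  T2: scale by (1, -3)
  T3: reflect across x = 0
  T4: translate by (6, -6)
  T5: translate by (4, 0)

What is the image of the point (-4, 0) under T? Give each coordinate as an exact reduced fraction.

T1 rotate counter-clockwise with cos θ = -7/25, sin θ = -24/25: (-4, 0) → (28/25, 96/25)
T2 scale by (1, -3): (28/25, 96/25) → (28/25, -288/25)
T3 reflect across x = 0: (28/25, -288/25) → (-28/25, -288/25)
T4 translate by (6, -6): (-28/25, -288/25) → (122/25, -438/25)
T5 translate by (4, 0): (122/25, -438/25) → (222/25, -438/25)

T(p) = (222/25, -438/25)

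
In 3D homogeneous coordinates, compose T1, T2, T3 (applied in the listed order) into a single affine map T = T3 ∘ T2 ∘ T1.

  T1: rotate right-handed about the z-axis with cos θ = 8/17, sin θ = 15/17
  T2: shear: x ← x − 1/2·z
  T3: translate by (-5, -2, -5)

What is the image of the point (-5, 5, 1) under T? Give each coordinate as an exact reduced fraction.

T(p) = (-417/34, -69/17, -4)

T1 rotate right-handed about the z-axis with cos θ = 8/17, sin θ = 15/17: (-5, 5, 1) → (-115/17, -35/17, 1)
T2 shear: x ← x − 1/2·z: (-115/17, -35/17, 1) → (-247/34, -35/17, 1)
T3 translate by (-5, -2, -5): (-247/34, -35/17, 1) → (-417/34, -69/17, -4)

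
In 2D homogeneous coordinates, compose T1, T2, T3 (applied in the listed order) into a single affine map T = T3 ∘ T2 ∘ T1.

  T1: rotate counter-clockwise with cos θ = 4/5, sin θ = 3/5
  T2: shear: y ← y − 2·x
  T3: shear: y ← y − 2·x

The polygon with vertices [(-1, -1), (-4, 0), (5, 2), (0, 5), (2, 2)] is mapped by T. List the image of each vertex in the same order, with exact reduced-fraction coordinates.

T1 rotate counter-clockwise with cos θ = 4/5, sin θ = 3/5: (-1, -1) → (-1/5, -7/5); (-4, 0) → (-16/5, -12/5); (5, 2) → (14/5, 23/5); (0, 5) → (-3, 4); (2, 2) → (2/5, 14/5)
T2 shear: y ← y − 2·x: (-1/5, -7/5) → (-1/5, -1); (-16/5, -12/5) → (-16/5, 4); (14/5, 23/5) → (14/5, -1); (-3, 4) → (-3, 10); (2/5, 14/5) → (2/5, 2)
T3 shear: y ← y − 2·x: (-1/5, -1) → (-1/5, -3/5); (-16/5, 4) → (-16/5, 52/5); (14/5, -1) → (14/5, -33/5); (-3, 10) → (-3, 16); (2/5, 2) → (2/5, 6/5)

image vertices: (-1/5, -3/5), (-16/5, 52/5), (14/5, -33/5), (-3, 16), (2/5, 6/5)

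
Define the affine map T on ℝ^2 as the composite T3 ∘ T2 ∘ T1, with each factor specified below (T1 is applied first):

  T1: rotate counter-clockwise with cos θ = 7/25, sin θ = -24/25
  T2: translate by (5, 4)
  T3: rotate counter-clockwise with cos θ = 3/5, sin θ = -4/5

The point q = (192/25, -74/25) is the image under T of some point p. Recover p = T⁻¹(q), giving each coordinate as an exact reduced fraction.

p = (1/5, 2)

T1 = [7/25 24/25 0; -24/25 7/25 0; 0 0 1]
T2·T1 = [7/25 24/25 5; -24/25 7/25 4; 0 0 1]
T3·…·T1 = [-3/5 4/5 31/5; -4/5 -3/5 -8/5; 0 0 1]
det M = 1; M⁻¹ = [-3/5 -4/5 61/25; 4/5 -3/5 -148/25; 0 0 1]
M⁻¹ · (192/25, -74/25)ᵀ = (1/5, 2)ᵀ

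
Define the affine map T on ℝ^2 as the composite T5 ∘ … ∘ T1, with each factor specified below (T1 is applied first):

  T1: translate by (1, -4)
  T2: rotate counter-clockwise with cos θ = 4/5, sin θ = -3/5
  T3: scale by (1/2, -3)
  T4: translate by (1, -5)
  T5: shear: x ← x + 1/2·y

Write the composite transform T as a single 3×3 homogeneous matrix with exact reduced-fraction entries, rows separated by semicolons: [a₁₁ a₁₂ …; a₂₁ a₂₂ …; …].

T = [13/10 -9/10 17/5; 9/5 -12/5 32/5; 0 0 1]

T1 = [1 0 1; 0 1 -4; 0 0 1]
T2·T1 = [4/5 3/5 -8/5; -3/5 4/5 -19/5; 0 0 1]
T3·…·T1 = [2/5 3/10 -4/5; 9/5 -12/5 57/5; 0 0 1]
T4·…·T1 = [2/5 3/10 1/5; 9/5 -12/5 32/5; 0 0 1]
T5·…·T1 = [13/10 -9/10 17/5; 9/5 -12/5 32/5; 0 0 1]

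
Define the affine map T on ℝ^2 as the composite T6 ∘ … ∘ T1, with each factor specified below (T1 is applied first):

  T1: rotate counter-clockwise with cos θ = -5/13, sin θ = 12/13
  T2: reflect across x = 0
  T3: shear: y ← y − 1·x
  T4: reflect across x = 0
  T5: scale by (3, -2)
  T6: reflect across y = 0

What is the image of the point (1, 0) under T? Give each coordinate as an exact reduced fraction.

T(p) = (-15/13, 14/13)

T1 rotate counter-clockwise with cos θ = -5/13, sin θ = 12/13: (1, 0) → (-5/13, 12/13)
T2 reflect across x = 0: (-5/13, 12/13) → (5/13, 12/13)
T3 shear: y ← y − 1·x: (5/13, 12/13) → (5/13, 7/13)
T4 reflect across x = 0: (5/13, 7/13) → (-5/13, 7/13)
T5 scale by (3, -2): (-5/13, 7/13) → (-15/13, -14/13)
T6 reflect across y = 0: (-15/13, -14/13) → (-15/13, 14/13)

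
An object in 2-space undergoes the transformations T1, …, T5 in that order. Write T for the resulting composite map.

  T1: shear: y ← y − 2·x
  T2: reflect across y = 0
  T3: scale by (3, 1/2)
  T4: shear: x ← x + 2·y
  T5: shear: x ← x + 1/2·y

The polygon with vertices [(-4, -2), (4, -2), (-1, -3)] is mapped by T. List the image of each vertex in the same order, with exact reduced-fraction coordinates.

T1 shear: y ← y − 2·x: (-4, -2) → (-4, 6); (4, -2) → (4, -10); (-1, -3) → (-1, -1)
T2 reflect across y = 0: (-4, 6) → (-4, -6); (4, -10) → (4, 10); (-1, -1) → (-1, 1)
T3 scale by (3, 1/2): (-4, -6) → (-12, -3); (4, 10) → (12, 5); (-1, 1) → (-3, 1/2)
T4 shear: x ← x + 2·y: (-12, -3) → (-18, -3); (12, 5) → (22, 5); (-3, 1/2) → (-2, 1/2)
T5 shear: x ← x + 1/2·y: (-18, -3) → (-39/2, -3); (22, 5) → (49/2, 5); (-2, 1/2) → (-7/4, 1/2)

image vertices: (-39/2, -3), (49/2, 5), (-7/4, 1/2)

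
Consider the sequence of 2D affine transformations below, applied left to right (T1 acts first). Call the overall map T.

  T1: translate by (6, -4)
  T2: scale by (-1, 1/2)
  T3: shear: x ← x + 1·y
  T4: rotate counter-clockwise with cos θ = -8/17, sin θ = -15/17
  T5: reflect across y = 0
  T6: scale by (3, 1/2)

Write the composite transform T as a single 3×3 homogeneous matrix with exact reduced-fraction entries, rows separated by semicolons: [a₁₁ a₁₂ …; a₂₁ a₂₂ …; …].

T = [24/17 21/34 6; -15/34 23/68 -4; 0 0 1]

T1 = [1 0 6; 0 1 -4; 0 0 1]
T2·T1 = [-1 0 -6; 0 1/2 -2; 0 0 1]
T3·…·T1 = [-1 1/2 -8; 0 1/2 -2; 0 0 1]
T4·…·T1 = [8/17 7/34 2; 15/17 -23/34 8; 0 0 1]
T5·…·T1 = [8/17 7/34 2; -15/17 23/34 -8; 0 0 1]
T6·…·T1 = [24/17 21/34 6; -15/34 23/68 -4; 0 0 1]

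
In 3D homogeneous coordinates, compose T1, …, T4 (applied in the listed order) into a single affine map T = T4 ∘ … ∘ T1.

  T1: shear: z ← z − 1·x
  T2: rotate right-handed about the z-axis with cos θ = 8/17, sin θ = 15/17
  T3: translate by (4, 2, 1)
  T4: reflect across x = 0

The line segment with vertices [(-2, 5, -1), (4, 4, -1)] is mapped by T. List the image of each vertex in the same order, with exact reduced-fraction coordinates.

image vertices: (23/17, 44/17, 2), (-40/17, 126/17, -4)

T1 shear: z ← z − 1·x: (-2, 5, -1) → (-2, 5, 1); (4, 4, -1) → (4, 4, -5)
T2 rotate right-handed about the z-axis with cos θ = 8/17, sin θ = 15/17: (-2, 5, 1) → (-91/17, 10/17, 1); (4, 4, -5) → (-28/17, 92/17, -5)
T3 translate by (4, 2, 1): (-91/17, 10/17, 1) → (-23/17, 44/17, 2); (-28/17, 92/17, -5) → (40/17, 126/17, -4)
T4 reflect across x = 0: (-23/17, 44/17, 2) → (23/17, 44/17, 2); (40/17, 126/17, -4) → (-40/17, 126/17, -4)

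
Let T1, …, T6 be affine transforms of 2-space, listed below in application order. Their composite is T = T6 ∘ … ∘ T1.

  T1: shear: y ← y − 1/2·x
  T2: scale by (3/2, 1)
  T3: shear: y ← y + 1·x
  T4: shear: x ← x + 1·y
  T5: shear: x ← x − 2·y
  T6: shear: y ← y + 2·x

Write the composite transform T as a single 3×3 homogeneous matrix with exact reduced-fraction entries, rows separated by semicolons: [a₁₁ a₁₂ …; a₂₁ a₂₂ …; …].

T = [1/2 -1 0; 2 -1 0; 0 0 1]

T1 = [1 0 0; -1/2 1 0; 0 0 1]
T2·T1 = [3/2 0 0; -1/2 1 0; 0 0 1]
T3·…·T1 = [3/2 0 0; 1 1 0; 0 0 1]
T4·…·T1 = [5/2 1 0; 1 1 0; 0 0 1]
T5·…·T1 = [1/2 -1 0; 1 1 0; 0 0 1]
T6·…·T1 = [1/2 -1 0; 2 -1 0; 0 0 1]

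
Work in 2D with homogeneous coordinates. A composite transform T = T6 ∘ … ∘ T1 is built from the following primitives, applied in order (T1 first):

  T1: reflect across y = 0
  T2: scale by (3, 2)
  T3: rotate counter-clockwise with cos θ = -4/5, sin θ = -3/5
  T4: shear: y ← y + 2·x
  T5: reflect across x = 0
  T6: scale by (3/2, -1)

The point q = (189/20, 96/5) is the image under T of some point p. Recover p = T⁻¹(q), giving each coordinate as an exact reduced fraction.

T1 = [1 0 0; 0 -1 0; 0 0 1]
T2·T1 = [3 0 0; 0 -2 0; 0 0 1]
T3·…·T1 = [-12/5 -6/5 0; -9/5 8/5 0; 0 0 1]
T4·…·T1 = [-12/5 -6/5 0; -33/5 -4/5 0; 0 0 1]
T5·…·T1 = [12/5 6/5 0; -33/5 -4/5 0; 0 0 1]
T6·…·T1 = [18/5 9/5 0; 33/5 4/5 0; 0 0 1]
det M = -9; M⁻¹ = [-4/45 1/5 0; 11/15 -2/5 0; 0 0 1]
M⁻¹ · (189/20, 96/5)ᵀ = (3, -3/4)ᵀ

p = (3, -3/4)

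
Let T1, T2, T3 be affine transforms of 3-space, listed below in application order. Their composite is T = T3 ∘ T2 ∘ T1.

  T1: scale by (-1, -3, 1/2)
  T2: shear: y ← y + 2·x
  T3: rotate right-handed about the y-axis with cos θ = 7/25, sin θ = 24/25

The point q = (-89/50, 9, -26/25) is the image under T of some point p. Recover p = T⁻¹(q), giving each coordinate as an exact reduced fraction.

T1 = [-1 0 0 0; 0 -3 0 0; 0 0 1/2 0; 0 0 0 1]
T2·T1 = [-1 0 0 0; -2 -3 0 0; 0 0 1/2 0; 0 0 0 1]
T3·…·T1 = [-7/25 0 12/25 0; -2 -3 0 0; 24/25 0 7/50 0; 0 0 0 1]
det M = 3/2; M⁻¹ = [-7/25 0 24/25 0; 14/75 -1/3 -16/25 0; 48/25 0 14/25 0; 0 0 0 1]
M⁻¹ · (-89/50, 9, -26/25)ᵀ = (-1/2, -8/3, -4)ᵀ

p = (-1/2, -8/3, -4)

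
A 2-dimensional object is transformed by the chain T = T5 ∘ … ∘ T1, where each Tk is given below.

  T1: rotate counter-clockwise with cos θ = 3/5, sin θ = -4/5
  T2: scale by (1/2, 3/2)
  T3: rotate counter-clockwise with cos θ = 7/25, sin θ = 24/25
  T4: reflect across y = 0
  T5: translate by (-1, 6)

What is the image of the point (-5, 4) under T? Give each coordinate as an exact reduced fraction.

T(p) = (-2547/250, 402/125)

T1 rotate counter-clockwise with cos θ = 3/5, sin θ = -4/5: (-5, 4) → (1/5, 32/5)
T2 scale by (1/2, 3/2): (1/5, 32/5) → (1/10, 48/5)
T3 rotate counter-clockwise with cos θ = 7/25, sin θ = 24/25: (1/10, 48/5) → (-2297/250, 348/125)
T4 reflect across y = 0: (-2297/250, 348/125) → (-2297/250, -348/125)
T5 translate by (-1, 6): (-2297/250, -348/125) → (-2547/250, 402/125)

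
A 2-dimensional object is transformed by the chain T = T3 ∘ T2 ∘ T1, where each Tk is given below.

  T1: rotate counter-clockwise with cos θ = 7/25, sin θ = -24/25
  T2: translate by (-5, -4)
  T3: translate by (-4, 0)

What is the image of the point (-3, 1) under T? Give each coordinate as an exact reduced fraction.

T1 rotate counter-clockwise with cos θ = 7/25, sin θ = -24/25: (-3, 1) → (3/25, 79/25)
T2 translate by (-5, -4): (3/25, 79/25) → (-122/25, -21/25)
T3 translate by (-4, 0): (-122/25, -21/25) → (-222/25, -21/25)

T(p) = (-222/25, -21/25)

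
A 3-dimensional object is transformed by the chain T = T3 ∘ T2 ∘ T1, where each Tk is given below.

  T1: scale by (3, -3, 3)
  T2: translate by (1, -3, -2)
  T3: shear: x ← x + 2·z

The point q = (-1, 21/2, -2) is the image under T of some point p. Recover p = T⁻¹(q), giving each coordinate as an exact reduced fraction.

T1 = [3 0 0 0; 0 -3 0 0; 0 0 3 0; 0 0 0 1]
T2·T1 = [3 0 0 1; 0 -3 0 -3; 0 0 3 -2; 0 0 0 1]
T3·…·T1 = [3 0 6 -3; 0 -3 0 -3; 0 0 3 -2; 0 0 0 1]
det M = -27; M⁻¹ = [1/3 0 -2/3 -1/3; 0 -1/3 0 -1; 0 0 1/3 2/3; 0 0 0 1]
M⁻¹ · (-1, 21/2, -2)ᵀ = (2/3, -9/2, 0)ᵀ

p = (2/3, -9/2, 0)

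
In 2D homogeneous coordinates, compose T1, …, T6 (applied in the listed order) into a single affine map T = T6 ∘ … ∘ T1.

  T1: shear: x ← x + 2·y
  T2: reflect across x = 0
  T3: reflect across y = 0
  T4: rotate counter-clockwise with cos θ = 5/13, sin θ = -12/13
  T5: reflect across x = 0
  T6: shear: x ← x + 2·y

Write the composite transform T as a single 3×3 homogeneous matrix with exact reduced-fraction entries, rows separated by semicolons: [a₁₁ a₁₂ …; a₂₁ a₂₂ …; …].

T = [29/13 60/13 0; 12/13 19/13 0; 0 0 1]

T1 = [1 2 0; 0 1 0; 0 0 1]
T2·T1 = [-1 -2 0; 0 1 0; 0 0 1]
T3·…·T1 = [-1 -2 0; 0 -1 0; 0 0 1]
T4·…·T1 = [-5/13 -22/13 0; 12/13 19/13 0; 0 0 1]
T5·…·T1 = [5/13 22/13 0; 12/13 19/13 0; 0 0 1]
T6·…·T1 = [29/13 60/13 0; 12/13 19/13 0; 0 0 1]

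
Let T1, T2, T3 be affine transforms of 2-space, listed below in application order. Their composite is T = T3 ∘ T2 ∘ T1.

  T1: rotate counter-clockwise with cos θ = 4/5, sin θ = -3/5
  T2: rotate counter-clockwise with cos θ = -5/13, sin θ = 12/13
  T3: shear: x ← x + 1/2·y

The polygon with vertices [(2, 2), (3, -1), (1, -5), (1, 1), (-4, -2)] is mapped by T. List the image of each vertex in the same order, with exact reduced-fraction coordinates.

image vertices: (-3/13, 158/65), (79/26, 173/65), (129/26, -17/65), (-3/26, 79/65), (-16/13, -284/65)

T1 rotate counter-clockwise with cos θ = 4/5, sin θ = -3/5: (2, 2) → (14/5, 2/5); (3, -1) → (9/5, -13/5); (1, -5) → (-11/5, -23/5); (1, 1) → (7/5, 1/5); (-4, -2) → (-22/5, 4/5)
T2 rotate counter-clockwise with cos θ = -5/13, sin θ = 12/13: (14/5, 2/5) → (-94/65, 158/65); (9/5, -13/5) → (111/65, 173/65); (-11/5, -23/5) → (331/65, -17/65); (7/5, 1/5) → (-47/65, 79/65); (-22/5, 4/5) → (62/65, -284/65)
T3 shear: x ← x + 1/2·y: (-94/65, 158/65) → (-3/13, 158/65); (111/65, 173/65) → (79/26, 173/65); (331/65, -17/65) → (129/26, -17/65); (-47/65, 79/65) → (-3/26, 79/65); (62/65, -284/65) → (-16/13, -284/65)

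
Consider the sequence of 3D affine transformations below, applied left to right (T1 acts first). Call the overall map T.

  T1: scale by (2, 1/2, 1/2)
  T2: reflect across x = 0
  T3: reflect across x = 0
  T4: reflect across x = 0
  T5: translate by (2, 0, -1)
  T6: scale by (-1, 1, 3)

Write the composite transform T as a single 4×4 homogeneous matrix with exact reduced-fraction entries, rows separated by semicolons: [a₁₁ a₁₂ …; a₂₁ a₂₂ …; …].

T1 = [2 0 0 0; 0 1/2 0 0; 0 0 1/2 0; 0 0 0 1]
T2·T1 = [-2 0 0 0; 0 1/2 0 0; 0 0 1/2 0; 0 0 0 1]
T3·…·T1 = [2 0 0 0; 0 1/2 0 0; 0 0 1/2 0; 0 0 0 1]
T4·…·T1 = [-2 0 0 0; 0 1/2 0 0; 0 0 1/2 0; 0 0 0 1]
T5·…·T1 = [-2 0 0 2; 0 1/2 0 0; 0 0 1/2 -1; 0 0 0 1]
T6·…·T1 = [2 0 0 -2; 0 1/2 0 0; 0 0 3/2 -3; 0 0 0 1]

T = [2 0 0 -2; 0 1/2 0 0; 0 0 3/2 -3; 0 0 0 1]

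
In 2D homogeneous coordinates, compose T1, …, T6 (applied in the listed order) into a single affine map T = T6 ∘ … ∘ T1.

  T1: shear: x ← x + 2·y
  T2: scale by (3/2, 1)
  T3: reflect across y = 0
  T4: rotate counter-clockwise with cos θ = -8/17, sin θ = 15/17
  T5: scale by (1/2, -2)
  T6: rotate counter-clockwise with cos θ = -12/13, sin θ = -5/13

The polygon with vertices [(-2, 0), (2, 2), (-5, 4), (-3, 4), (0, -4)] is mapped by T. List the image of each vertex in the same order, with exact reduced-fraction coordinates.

T1 shear: x ← x + 2·y: (-2, 0) → (-2, 0); (2, 2) → (6, 2); (-5, 4) → (3, 4); (-3, 4) → (5, 4); (0, -4) → (-8, -4)
T2 scale by (3/2, 1): (-2, 0) → (-3, 0); (6, 2) → (9, 2); (3, 4) → (9/2, 4); (5, 4) → (15/2, 4); (-8, -4) → (-12, -4)
T3 reflect across y = 0: (-3, 0) → (-3, 0); (9, 2) → (9, -2); (9/2, 4) → (9/2, -4); (15/2, 4) → (15/2, -4); (-12, -4) → (-12, 4)
T4 rotate counter-clockwise with cos θ = -8/17, sin θ = 15/17: (-3, 0) → (24/17, -45/17); (9, -2) → (-42/17, 151/17); (9/2, -4) → (24/17, 199/34); (15/2, -4) → (0, 17/2); (-12, 4) → (36/17, -212/17)
T5 scale by (1/2, -2): (24/17, -45/17) → (12/17, 90/17); (-42/17, 151/17) → (-21/17, -302/17); (24/17, 199/34) → (12/17, -199/17); (0, 17/2) → (0, -17); (36/17, -212/17) → (18/17, 424/17)
T6 rotate counter-clockwise with cos θ = -12/13, sin θ = -5/13: (12/17, 90/17) → (18/13, -1140/221); (-21/17, -302/17) → (-74/13, 3729/221); (12/17, -199/17) → (-67/13, 2328/221); (0, -17) → (-85/13, 204/13); (18/17, 424/17) → (112/13, -5178/221)

image vertices: (18/13, -1140/221), (-74/13, 3729/221), (-67/13, 2328/221), (-85/13, 204/13), (112/13, -5178/221)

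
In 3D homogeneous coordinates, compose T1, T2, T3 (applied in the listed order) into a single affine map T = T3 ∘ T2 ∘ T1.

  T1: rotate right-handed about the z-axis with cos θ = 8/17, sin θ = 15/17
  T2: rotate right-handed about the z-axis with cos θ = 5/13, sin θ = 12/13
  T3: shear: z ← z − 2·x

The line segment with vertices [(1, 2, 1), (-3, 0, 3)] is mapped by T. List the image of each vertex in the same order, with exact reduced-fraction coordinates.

image vertices: (-482/221, -109/221, 1185/221), (420/221, -513/221, -177/221)

T1 rotate right-handed about the z-axis with cos θ = 8/17, sin θ = 15/17: (1, 2, 1) → (-22/17, 31/17, 1); (-3, 0, 3) → (-24/17, -45/17, 3)
T2 rotate right-handed about the z-axis with cos θ = 5/13, sin θ = 12/13: (-22/17, 31/17, 1) → (-482/221, -109/221, 1); (-24/17, -45/17, 3) → (420/221, -513/221, 3)
T3 shear: z ← z − 2·x: (-482/221, -109/221, 1) → (-482/221, -109/221, 1185/221); (420/221, -513/221, 3) → (420/221, -513/221, -177/221)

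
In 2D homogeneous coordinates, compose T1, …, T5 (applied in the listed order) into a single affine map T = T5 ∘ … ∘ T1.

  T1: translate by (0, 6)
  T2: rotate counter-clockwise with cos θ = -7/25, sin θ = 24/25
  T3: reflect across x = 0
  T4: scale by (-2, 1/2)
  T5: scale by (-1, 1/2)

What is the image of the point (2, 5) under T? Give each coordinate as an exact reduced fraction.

T(p) = (556/25, -29/100)

T1 translate by (0, 6): (2, 5) → (2, 11)
T2 rotate counter-clockwise with cos θ = -7/25, sin θ = 24/25: (2, 11) → (-278/25, -29/25)
T3 reflect across x = 0: (-278/25, -29/25) → (278/25, -29/25)
T4 scale by (-2, 1/2): (278/25, -29/25) → (-556/25, -29/50)
T5 scale by (-1, 1/2): (-556/25, -29/50) → (556/25, -29/100)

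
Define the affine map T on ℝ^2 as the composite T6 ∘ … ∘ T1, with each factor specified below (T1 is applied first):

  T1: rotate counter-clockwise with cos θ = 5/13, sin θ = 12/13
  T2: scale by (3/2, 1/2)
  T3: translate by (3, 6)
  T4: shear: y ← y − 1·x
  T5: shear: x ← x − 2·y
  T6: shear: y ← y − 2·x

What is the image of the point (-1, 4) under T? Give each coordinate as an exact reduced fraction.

T(p) = (-571/26, 1387/26)

T1 rotate counter-clockwise with cos θ = 5/13, sin θ = 12/13: (-1, 4) → (-53/13, 8/13)
T2 scale by (3/2, 1/2): (-53/13, 8/13) → (-159/26, 4/13)
T3 translate by (3, 6): (-159/26, 4/13) → (-81/26, 82/13)
T4 shear: y ← y − 1·x: (-81/26, 82/13) → (-81/26, 245/26)
T5 shear: x ← x − 2·y: (-81/26, 245/26) → (-571/26, 245/26)
T6 shear: y ← y − 2·x: (-571/26, 245/26) → (-571/26, 1387/26)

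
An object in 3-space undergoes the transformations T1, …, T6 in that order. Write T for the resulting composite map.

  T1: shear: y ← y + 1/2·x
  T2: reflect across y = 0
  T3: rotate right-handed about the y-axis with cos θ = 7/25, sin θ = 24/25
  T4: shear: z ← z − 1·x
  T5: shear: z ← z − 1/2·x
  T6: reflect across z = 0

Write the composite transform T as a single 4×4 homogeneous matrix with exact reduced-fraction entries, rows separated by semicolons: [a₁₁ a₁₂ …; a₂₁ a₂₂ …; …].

T1 = [1 0 0 0; 1/2 1 0 0; 0 0 1 0; 0 0 0 1]
T2·T1 = [1 0 0 0; -1/2 -1 0 0; 0 0 1 0; 0 0 0 1]
T3·…·T1 = [7/25 0 24/25 0; -1/2 -1 0 0; -24/25 0 7/25 0; 0 0 0 1]
T4·…·T1 = [7/25 0 24/25 0; -1/2 -1 0 0; -31/25 0 -17/25 0; 0 0 0 1]
T5·…·T1 = [7/25 0 24/25 0; -1/2 -1 0 0; -69/50 0 -29/25 0; 0 0 0 1]
T6·…·T1 = [7/25 0 24/25 0; -1/2 -1 0 0; 69/50 0 29/25 0; 0 0 0 1]

T = [7/25 0 24/25 0; -1/2 -1 0 0; 69/50 0 29/25 0; 0 0 0 1]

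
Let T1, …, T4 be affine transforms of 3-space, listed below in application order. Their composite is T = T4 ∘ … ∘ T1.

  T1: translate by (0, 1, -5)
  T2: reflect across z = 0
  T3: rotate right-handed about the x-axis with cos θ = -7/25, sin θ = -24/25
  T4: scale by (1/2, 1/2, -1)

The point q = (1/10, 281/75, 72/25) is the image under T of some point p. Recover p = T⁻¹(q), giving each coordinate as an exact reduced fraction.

T1 = [1 0 0 0; 0 1 0 1; 0 0 1 -5; 0 0 0 1]
T2·T1 = [1 0 0 0; 0 1 0 1; 0 0 -1 5; 0 0 0 1]
T3·…·T1 = [1 0 0 0; 0 -7/25 -24/25 113/25; 0 -24/25 7/25 -59/25; 0 0 0 1]
T4·…·T1 = [1/2 0 0 0; 0 -7/50 -12/25 113/50; 0 24/25 -7/25 59/25; 0 0 0 1]
det M = 1/4; M⁻¹ = [2 0 0 0; 0 -14/25 24/25 -1; 0 -48/25 -7/25 5; 0 0 0 1]
M⁻¹ · (1/10, 281/75, 72/25)ᵀ = (1/5, -1/3, -3)ᵀ

p = (1/5, -1/3, -3)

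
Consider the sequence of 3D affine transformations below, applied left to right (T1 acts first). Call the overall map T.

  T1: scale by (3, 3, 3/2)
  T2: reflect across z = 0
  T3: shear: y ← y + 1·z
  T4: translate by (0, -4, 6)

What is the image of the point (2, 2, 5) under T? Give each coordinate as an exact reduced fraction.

T1 scale by (3, 3, 3/2): (2, 2, 5) → (6, 6, 15/2)
T2 reflect across z = 0: (6, 6, 15/2) → (6, 6, -15/2)
T3 shear: y ← y + 1·z: (6, 6, -15/2) → (6, -3/2, -15/2)
T4 translate by (0, -4, 6): (6, -3/2, -15/2) → (6, -11/2, -3/2)

T(p) = (6, -11/2, -3/2)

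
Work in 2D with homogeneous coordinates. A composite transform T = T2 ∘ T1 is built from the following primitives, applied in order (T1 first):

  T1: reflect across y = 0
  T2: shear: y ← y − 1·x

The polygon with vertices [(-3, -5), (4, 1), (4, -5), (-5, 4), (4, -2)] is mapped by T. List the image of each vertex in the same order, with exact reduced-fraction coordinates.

T1 reflect across y = 0: (-3, -5) → (-3, 5); (4, 1) → (4, -1); (4, -5) → (4, 5); (-5, 4) → (-5, -4); (4, -2) → (4, 2)
T2 shear: y ← y − 1·x: (-3, 5) → (-3, 8); (4, -1) → (4, -5); (4, 5) → (4, 1); (-5, -4) → (-5, 1); (4, 2) → (4, -2)

image vertices: (-3, 8), (4, -5), (4, 1), (-5, 1), (4, -2)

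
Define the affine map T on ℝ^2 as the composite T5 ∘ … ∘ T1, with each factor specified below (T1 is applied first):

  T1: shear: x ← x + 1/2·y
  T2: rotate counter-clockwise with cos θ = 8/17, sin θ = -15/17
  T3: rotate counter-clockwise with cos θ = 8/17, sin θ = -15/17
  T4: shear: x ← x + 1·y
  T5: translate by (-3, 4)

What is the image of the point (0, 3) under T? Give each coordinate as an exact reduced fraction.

T1 shear: x ← x + 1/2·y: (0, 3) → (3/2, 3)
T2 rotate counter-clockwise with cos θ = 8/17, sin θ = -15/17: (3/2, 3) → (57/17, 3/34)
T3 rotate counter-clockwise with cos θ = 8/17, sin θ = -15/17: (57/17, 3/34) → (957/578, -843/289)
T4 shear: x ← x + 1·y: (957/578, -843/289) → (-729/578, -843/289)
T5 translate by (-3, 4): (-729/578, -843/289) → (-2463/578, 313/289)

T(p) = (-2463/578, 313/289)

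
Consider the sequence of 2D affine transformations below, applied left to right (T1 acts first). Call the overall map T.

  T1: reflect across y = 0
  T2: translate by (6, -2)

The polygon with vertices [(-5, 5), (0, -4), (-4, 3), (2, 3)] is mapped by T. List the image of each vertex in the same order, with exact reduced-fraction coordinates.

image vertices: (1, -7), (6, 2), (2, -5), (8, -5)

T1 reflect across y = 0: (-5, 5) → (-5, -5); (0, -4) → (0, 4); (-4, 3) → (-4, -3); (2, 3) → (2, -3)
T2 translate by (6, -2): (-5, -5) → (1, -7); (0, 4) → (6, 2); (-4, -3) → (2, -5); (2, -3) → (8, -5)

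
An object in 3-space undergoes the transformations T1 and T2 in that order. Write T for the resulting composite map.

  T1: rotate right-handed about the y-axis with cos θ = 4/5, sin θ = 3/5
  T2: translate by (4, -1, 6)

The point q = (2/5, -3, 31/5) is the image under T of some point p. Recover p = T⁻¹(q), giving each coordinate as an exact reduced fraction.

p = (-3, -2, -2)

T1 = [4/5 0 3/5 0; 0 1 0 0; -3/5 0 4/5 0; 0 0 0 1]
T2·T1 = [4/5 0 3/5 4; 0 1 0 -1; -3/5 0 4/5 6; 0 0 0 1]
det M = 1; M⁻¹ = [4/5 0 -3/5 2/5; 0 1 0 1; 3/5 0 4/5 -36/5; 0 0 0 1]
M⁻¹ · (2/5, -3, 31/5)ᵀ = (-3, -2, -2)ᵀ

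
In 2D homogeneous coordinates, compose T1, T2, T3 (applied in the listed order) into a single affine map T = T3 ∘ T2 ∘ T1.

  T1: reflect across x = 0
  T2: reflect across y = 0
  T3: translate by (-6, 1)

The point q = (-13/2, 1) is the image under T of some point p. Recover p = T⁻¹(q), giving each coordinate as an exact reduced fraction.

T1 = [-1 0 0; 0 1 0; 0 0 1]
T2·T1 = [-1 0 0; 0 -1 0; 0 0 1]
T3·…·T1 = [-1 0 -6; 0 -1 1; 0 0 1]
det M = 1; M⁻¹ = [-1 0 -6; 0 -1 1; 0 0 1]
M⁻¹ · (-13/2, 1)ᵀ = (1/2, 0)ᵀ

p = (1/2, 0)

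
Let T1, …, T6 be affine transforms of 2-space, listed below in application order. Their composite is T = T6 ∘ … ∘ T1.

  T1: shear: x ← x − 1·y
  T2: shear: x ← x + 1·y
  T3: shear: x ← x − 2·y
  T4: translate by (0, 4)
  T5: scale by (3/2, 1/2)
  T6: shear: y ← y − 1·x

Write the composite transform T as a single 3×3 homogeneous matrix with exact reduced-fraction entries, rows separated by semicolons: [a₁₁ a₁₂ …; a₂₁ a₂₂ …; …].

T = [3/2 -3 0; -3/2 7/2 2; 0 0 1]

T1 = [1 -1 0; 0 1 0; 0 0 1]
T2·T1 = [1 0 0; 0 1 0; 0 0 1]
T3·…·T1 = [1 -2 0; 0 1 0; 0 0 1]
T4·…·T1 = [1 -2 0; 0 1 4; 0 0 1]
T5·…·T1 = [3/2 -3 0; 0 1/2 2; 0 0 1]
T6·…·T1 = [3/2 -3 0; -3/2 7/2 2; 0 0 1]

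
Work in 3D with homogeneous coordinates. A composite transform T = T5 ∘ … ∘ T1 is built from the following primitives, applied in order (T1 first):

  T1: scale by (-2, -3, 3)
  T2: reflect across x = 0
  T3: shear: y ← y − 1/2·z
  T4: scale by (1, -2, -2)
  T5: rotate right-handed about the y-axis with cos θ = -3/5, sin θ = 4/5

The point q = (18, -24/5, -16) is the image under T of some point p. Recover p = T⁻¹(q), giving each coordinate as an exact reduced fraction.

p = (1, 6/5, -4)

T1 = [-2 0 0 0; 0 -3 0 0; 0 0 3 0; 0 0 0 1]
T2·T1 = [2 0 0 0; 0 -3 0 0; 0 0 3 0; 0 0 0 1]
T3·…·T1 = [2 0 0 0; 0 -3 -3/2 0; 0 0 3 0; 0 0 0 1]
T4·…·T1 = [2 0 0 0; 0 6 3 0; 0 0 -6 0; 0 0 0 1]
T5·…·T1 = [-6/5 0 -24/5 0; 0 6 3 0; -8/5 0 18/5 0; 0 0 0 1]
det M = -72; M⁻¹ = [-3/10 0 -2/5 0; 1/15 1/6 -1/20 0; -2/15 0 1/10 0; 0 0 0 1]
M⁻¹ · (18, -24/5, -16)ᵀ = (1, 6/5, -4)ᵀ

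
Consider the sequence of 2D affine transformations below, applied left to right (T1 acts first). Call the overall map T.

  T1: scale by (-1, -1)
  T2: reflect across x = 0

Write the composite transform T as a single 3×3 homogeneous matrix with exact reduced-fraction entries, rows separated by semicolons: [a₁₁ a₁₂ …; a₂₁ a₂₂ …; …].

T1 = [-1 0 0; 0 -1 0; 0 0 1]
T2·T1 = [1 0 0; 0 -1 0; 0 0 1]

T = [1 0 0; 0 -1 0; 0 0 1]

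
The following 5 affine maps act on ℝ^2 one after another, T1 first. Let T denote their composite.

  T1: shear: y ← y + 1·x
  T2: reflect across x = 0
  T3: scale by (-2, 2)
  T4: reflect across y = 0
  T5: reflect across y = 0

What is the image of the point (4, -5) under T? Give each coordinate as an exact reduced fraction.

T(p) = (8, -2)

T1 shear: y ← y + 1·x: (4, -5) → (4, -1)
T2 reflect across x = 0: (4, -1) → (-4, -1)
T3 scale by (-2, 2): (-4, -1) → (8, -2)
T4 reflect across y = 0: (8, -2) → (8, 2)
T5 reflect across y = 0: (8, 2) → (8, -2)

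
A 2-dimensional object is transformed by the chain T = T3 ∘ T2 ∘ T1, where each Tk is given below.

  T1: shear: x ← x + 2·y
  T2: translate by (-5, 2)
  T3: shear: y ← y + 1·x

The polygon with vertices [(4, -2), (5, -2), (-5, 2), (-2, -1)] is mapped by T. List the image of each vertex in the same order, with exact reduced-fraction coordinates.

T1 shear: x ← x + 2·y: (4, -2) → (0, -2); (5, -2) → (1, -2); (-5, 2) → (-1, 2); (-2, -1) → (-4, -1)
T2 translate by (-5, 2): (0, -2) → (-5, 0); (1, -2) → (-4, 0); (-1, 2) → (-6, 4); (-4, -1) → (-9, 1)
T3 shear: y ← y + 1·x: (-5, 0) → (-5, -5); (-4, 0) → (-4, -4); (-6, 4) → (-6, -2); (-9, 1) → (-9, -8)

image vertices: (-5, -5), (-4, -4), (-6, -2), (-9, -8)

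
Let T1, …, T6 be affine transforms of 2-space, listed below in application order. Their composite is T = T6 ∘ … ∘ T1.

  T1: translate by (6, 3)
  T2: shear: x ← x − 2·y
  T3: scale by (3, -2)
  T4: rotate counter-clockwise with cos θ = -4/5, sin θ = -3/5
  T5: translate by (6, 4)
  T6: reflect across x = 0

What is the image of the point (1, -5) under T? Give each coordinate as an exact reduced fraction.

T1 translate by (6, 3): (1, -5) → (7, -2)
T2 shear: x ← x − 2·y: (7, -2) → (11, -2)
T3 scale by (3, -2): (11, -2) → (33, 4)
T4 rotate counter-clockwise with cos θ = -4/5, sin θ = -3/5: (33, 4) → (-24, -23)
T5 translate by (6, 4): (-24, -23) → (-18, -19)
T6 reflect across x = 0: (-18, -19) → (18, -19)

T(p) = (18, -19)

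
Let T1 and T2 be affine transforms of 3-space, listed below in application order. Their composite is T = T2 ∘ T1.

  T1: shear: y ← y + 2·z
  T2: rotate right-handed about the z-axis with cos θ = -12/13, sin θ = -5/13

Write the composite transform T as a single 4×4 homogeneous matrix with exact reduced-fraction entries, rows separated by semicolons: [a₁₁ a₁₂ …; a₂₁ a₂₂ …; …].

T1 = [1 0 0 0; 0 1 2 0; 0 0 1 0; 0 0 0 1]
T2·T1 = [-12/13 5/13 10/13 0; -5/13 -12/13 -24/13 0; 0 0 1 0; 0 0 0 1]

T = [-12/13 5/13 10/13 0; -5/13 -12/13 -24/13 0; 0 0 1 0; 0 0 0 1]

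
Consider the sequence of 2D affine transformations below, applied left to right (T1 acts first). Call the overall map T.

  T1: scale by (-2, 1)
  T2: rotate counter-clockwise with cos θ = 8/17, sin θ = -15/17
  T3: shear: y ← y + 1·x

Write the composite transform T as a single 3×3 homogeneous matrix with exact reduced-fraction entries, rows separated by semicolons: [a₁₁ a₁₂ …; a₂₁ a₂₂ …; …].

T = [-16/17 15/17 0; 14/17 23/17 0; 0 0 1]

T1 = [-2 0 0; 0 1 0; 0 0 1]
T2·T1 = [-16/17 15/17 0; 30/17 8/17 0; 0 0 1]
T3·…·T1 = [-16/17 15/17 0; 14/17 23/17 0; 0 0 1]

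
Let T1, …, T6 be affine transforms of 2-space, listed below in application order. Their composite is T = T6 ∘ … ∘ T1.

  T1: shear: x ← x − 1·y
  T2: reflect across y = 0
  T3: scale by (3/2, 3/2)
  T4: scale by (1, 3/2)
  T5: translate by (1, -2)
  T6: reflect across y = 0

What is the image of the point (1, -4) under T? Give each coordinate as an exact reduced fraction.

T1 shear: x ← x − 1·y: (1, -4) → (5, -4)
T2 reflect across y = 0: (5, -4) → (5, 4)
T3 scale by (3/2, 3/2): (5, 4) → (15/2, 6)
T4 scale by (1, 3/2): (15/2, 6) → (15/2, 9)
T5 translate by (1, -2): (15/2, 9) → (17/2, 7)
T6 reflect across y = 0: (17/2, 7) → (17/2, -7)

T(p) = (17/2, -7)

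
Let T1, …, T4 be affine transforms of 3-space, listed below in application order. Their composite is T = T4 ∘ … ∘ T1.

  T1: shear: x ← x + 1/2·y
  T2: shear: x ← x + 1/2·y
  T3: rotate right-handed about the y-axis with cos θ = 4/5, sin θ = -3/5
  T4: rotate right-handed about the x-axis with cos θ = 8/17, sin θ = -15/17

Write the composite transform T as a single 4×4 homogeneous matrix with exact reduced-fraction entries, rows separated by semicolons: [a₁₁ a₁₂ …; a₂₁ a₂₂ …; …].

T = [4/5 4/5 -3/5 0; 9/17 1 12/17 0; 24/85 -3/5 32/85 0; 0 0 0 1]

T1 = [1 1/2 0 0; 0 1 0 0; 0 0 1 0; 0 0 0 1]
T2·T1 = [1 1 0 0; 0 1 0 0; 0 0 1 0; 0 0 0 1]
T3·…·T1 = [4/5 4/5 -3/5 0; 0 1 0 0; 3/5 3/5 4/5 0; 0 0 0 1]
T4·…·T1 = [4/5 4/5 -3/5 0; 9/17 1 12/17 0; 24/85 -3/5 32/85 0; 0 0 0 1]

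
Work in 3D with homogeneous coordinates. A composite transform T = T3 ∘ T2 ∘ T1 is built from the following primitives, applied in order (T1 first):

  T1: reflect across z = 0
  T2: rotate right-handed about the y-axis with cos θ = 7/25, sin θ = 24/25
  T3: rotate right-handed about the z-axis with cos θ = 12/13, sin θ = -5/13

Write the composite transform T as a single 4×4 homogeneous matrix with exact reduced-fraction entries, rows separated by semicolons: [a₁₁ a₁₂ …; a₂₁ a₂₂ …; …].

T = [84/325 5/13 -288/325 0; -7/65 12/13 24/65 0; -24/25 0 -7/25 0; 0 0 0 1]

T1 = [1 0 0 0; 0 1 0 0; 0 0 -1 0; 0 0 0 1]
T2·T1 = [7/25 0 -24/25 0; 0 1 0 0; -24/25 0 -7/25 0; 0 0 0 1]
T3·…·T1 = [84/325 5/13 -288/325 0; -7/65 12/13 24/65 0; -24/25 0 -7/25 0; 0 0 0 1]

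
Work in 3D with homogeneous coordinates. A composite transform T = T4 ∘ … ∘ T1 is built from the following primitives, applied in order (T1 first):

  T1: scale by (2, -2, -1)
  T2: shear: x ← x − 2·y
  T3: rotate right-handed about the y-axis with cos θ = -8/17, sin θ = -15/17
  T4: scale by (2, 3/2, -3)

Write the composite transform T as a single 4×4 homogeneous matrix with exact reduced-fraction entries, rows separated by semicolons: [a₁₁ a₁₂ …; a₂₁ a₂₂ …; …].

T1 = [2 0 0 0; 0 -2 0 0; 0 0 -1 0; 0 0 0 1]
T2·T1 = [2 4 0 0; 0 -2 0 0; 0 0 -1 0; 0 0 0 1]
T3·…·T1 = [-16/17 -32/17 15/17 0; 0 -2 0 0; 30/17 60/17 8/17 0; 0 0 0 1]
T4·…·T1 = [-32/17 -64/17 30/17 0; 0 -3 0 0; -90/17 -180/17 -24/17 0; 0 0 0 1]

T = [-32/17 -64/17 30/17 0; 0 -3 0 0; -90/17 -180/17 -24/17 0; 0 0 0 1]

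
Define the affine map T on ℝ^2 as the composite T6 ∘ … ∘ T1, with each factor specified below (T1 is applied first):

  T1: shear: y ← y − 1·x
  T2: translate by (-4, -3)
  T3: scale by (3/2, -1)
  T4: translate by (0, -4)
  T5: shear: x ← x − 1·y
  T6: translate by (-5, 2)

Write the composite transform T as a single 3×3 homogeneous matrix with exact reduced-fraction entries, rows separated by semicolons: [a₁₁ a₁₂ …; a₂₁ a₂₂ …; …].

T1 = [1 0 0; -1 1 0; 0 0 1]
T2·T1 = [1 0 -4; -1 1 -3; 0 0 1]
T3·…·T1 = [3/2 0 -6; 1 -1 3; 0 0 1]
T4·…·T1 = [3/2 0 -6; 1 -1 -1; 0 0 1]
T5·…·T1 = [1/2 1 -5; 1 -1 -1; 0 0 1]
T6·…·T1 = [1/2 1 -10; 1 -1 1; 0 0 1]

T = [1/2 1 -10; 1 -1 1; 0 0 1]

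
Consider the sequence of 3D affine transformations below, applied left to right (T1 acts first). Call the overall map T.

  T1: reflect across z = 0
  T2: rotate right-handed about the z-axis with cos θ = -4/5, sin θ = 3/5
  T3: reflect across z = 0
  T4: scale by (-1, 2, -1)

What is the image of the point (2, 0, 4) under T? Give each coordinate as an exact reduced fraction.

T1 reflect across z = 0: (2, 0, 4) → (2, 0, -4)
T2 rotate right-handed about the z-axis with cos θ = -4/5, sin θ = 3/5: (2, 0, -4) → (-8/5, 6/5, -4)
T3 reflect across z = 0: (-8/5, 6/5, -4) → (-8/5, 6/5, 4)
T4 scale by (-1, 2, -1): (-8/5, 6/5, 4) → (8/5, 12/5, -4)

T(p) = (8/5, 12/5, -4)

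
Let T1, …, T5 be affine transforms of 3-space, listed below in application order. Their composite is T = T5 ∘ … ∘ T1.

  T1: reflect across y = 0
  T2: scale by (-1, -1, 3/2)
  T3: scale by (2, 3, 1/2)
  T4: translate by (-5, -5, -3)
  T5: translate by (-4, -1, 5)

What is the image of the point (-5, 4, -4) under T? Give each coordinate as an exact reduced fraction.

T1 reflect across y = 0: (-5, 4, -4) → (-5, -4, -4)
T2 scale by (-1, -1, 3/2): (-5, -4, -4) → (5, 4, -6)
T3 scale by (2, 3, 1/2): (5, 4, -6) → (10, 12, -3)
T4 translate by (-5, -5, -3): (10, 12, -3) → (5, 7, -6)
T5 translate by (-4, -1, 5): (5, 7, -6) → (1, 6, -1)

T(p) = (1, 6, -1)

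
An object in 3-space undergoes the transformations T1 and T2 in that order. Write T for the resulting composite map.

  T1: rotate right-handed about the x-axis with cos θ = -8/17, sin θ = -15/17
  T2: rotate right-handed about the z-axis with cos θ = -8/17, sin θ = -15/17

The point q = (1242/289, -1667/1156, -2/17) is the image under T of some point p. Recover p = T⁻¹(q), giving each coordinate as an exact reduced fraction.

T1 = [1 0 0 0; 0 -8/17 15/17 0; 0 -15/17 -8/17 0; 0 0 0 1]
T2·T1 = [-8/17 -120/289 225/289 0; -15/17 64/289 -120/289 0; 0 -15/17 -8/17 0; 0 0 0 1]
det M = 1; M⁻¹ = [-8/17 -15/17 0 0; -120/289 64/289 -15/17 0; 225/289 -120/289 -8/17 0; 0 0 0 1]
M⁻¹ · (1242/289, -1667/1156, -2/17)ᵀ = (-3/4, -2, 4)ᵀ

p = (-3/4, -2, 4)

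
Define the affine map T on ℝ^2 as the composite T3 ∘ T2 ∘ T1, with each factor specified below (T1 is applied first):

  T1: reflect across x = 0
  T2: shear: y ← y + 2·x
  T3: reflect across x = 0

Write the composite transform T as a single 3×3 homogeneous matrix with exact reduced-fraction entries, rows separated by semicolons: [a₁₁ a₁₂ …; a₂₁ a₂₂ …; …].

T1 = [-1 0 0; 0 1 0; 0 0 1]
T2·T1 = [-1 0 0; -2 1 0; 0 0 1]
T3·…·T1 = [1 0 0; -2 1 0; 0 0 1]

T = [1 0 0; -2 1 0; 0 0 1]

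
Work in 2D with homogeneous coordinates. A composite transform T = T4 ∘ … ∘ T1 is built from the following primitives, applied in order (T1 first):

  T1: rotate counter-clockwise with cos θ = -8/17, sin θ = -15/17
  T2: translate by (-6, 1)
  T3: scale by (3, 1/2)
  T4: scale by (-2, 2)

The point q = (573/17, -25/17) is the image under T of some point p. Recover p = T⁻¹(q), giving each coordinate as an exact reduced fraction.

p = (2, 3/2)

T1 = [-8/17 15/17 0; -15/17 -8/17 0; 0 0 1]
T2·T1 = [-8/17 15/17 -6; -15/17 -8/17 1; 0 0 1]
T3·…·T1 = [-24/17 45/17 -18; -15/34 -4/17 1/2; 0 0 1]
T4·…·T1 = [48/17 -90/17 36; -15/17 -8/17 1; 0 0 1]
det M = -6; M⁻¹ = [4/51 -15/17 -33/17; -5/34 -8/17 98/17; 0 0 1]
M⁻¹ · (573/17, -25/17)ᵀ = (2, 3/2)ᵀ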